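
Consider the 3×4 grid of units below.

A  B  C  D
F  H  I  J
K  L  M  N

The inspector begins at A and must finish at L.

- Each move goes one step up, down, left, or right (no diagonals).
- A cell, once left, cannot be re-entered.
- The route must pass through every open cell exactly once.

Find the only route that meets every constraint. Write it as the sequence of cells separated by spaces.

Need to visit all 12 open cells exactly once, starting at A and ending at L.
Cell N has only two open neighbours (J and M), so the path must pass straight through it: one of those is the cell it's entered from and the other is where it exits.
Route from A: 3× right (reaching D), 2× down (reaching N), left to M, up to I, 2× left (reaching F), down to K, right to L — 11 moves in all.
Check: all 12 open cells covered.

A B C D J N M I H F K L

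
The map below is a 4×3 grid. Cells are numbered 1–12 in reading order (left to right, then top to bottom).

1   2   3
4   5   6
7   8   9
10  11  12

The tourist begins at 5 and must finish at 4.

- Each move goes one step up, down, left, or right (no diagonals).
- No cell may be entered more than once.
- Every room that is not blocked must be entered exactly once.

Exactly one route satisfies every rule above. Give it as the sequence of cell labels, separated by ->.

Need to visit all 12 open cells exactly once, starting at 5 and ending at 4.
Cell 12 has only two open neighbours (9 and 11), so the path must pass straight through it: one of those is the cell it's entered from and the other is where it exits.
Route from 5: down to 8, left to 7, down to 10, 2× right (reaching 12), 3× up (reaching 3), 2× left (reaching 1), down to 4 — 11 moves in all.
Check: all 12 open cells covered.

5 -> 8 -> 7 -> 10 -> 11 -> 12 -> 9 -> 6 -> 3 -> 2 -> 1 -> 4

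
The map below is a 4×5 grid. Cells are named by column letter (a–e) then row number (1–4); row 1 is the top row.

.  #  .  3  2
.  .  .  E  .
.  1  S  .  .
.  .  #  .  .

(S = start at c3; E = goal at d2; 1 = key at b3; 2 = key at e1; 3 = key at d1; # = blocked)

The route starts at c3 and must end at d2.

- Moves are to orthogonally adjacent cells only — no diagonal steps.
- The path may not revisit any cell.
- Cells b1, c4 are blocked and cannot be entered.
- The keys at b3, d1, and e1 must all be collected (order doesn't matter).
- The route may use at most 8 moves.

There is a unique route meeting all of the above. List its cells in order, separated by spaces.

c3 b3 b2 c2 c1 d1 e1 e2 d2

Any route must reach b3, d1, and e1 and still end at d2 within 8 moves, so the order of the required stops is forced.
Route from c3: left 1 to b3, up 1 to b2, right 1 to c2, up 1 to c1, right 2 to e1, down 1 to e2, left 1 to d2 — 8 moves in all.
Check: all required cells visited; 8 ≤ 8 moves.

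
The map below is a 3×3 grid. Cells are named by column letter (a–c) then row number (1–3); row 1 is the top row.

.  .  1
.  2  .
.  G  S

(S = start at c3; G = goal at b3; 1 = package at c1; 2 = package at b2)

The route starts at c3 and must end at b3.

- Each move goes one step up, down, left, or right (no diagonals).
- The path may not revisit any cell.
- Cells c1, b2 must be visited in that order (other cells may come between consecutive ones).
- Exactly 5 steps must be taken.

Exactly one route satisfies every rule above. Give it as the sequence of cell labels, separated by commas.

The waypoints must appear in the order c1, b2, with no cell reused.
Route from c3: up 2 to c1, left 1 to b1, down 2 to b3 — 5 moves in all.
Check: order respected (1 at step 2, 2 at step 4); 5 moves as required.

c3, c2, c1, b1, b2, b3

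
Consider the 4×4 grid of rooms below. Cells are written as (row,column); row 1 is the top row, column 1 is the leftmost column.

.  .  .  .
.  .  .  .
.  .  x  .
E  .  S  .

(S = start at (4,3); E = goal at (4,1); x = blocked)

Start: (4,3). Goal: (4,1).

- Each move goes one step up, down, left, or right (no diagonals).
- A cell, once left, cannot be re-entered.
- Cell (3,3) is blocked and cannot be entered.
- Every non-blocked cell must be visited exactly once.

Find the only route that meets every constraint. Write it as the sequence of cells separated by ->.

(4,3) -> (4,4) -> (3,4) -> (2,4) -> (1,4) -> (1,3) -> (2,3) -> (2,2) -> (1,2) -> (1,1) -> (2,1) -> (3,1) -> (3,2) -> (4,2) -> (4,1)

Need to visit all 15 open cells exactly once, starting at (4,3) and ending at (4,1).
Cell (1,4) has only two open neighbours ((2,4) and (1,3)), so the path must pass straight through it: one of those is the cell it's entered from and the other is where it exits.
Route from (4,3): right to (4,4), 3× up (reaching (1,4)), left to (1,3), down to (2,3), left to (2,2), up to (1,2), left to (1,1), 2× down (reaching (3,1)), right to (3,2), down to (4,2), left to (4,1) — 14 moves in all.
Check: all 15 open cells covered.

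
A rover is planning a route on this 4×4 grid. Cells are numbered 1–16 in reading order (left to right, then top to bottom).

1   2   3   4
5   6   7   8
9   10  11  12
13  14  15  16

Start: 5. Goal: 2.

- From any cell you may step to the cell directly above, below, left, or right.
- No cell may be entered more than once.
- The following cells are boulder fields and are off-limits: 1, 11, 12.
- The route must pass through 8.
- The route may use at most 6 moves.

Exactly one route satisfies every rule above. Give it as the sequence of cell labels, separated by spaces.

5 6 7 8 4 3 2

The 6-move cap with required stops at 8 leaves no slack for detours.
Route from 5: 3× right (reaching 8), up to 4, 2× left (reaching 2) — 6 moves in all.
Check: all required cells visited; 6 ≤ 6 moves.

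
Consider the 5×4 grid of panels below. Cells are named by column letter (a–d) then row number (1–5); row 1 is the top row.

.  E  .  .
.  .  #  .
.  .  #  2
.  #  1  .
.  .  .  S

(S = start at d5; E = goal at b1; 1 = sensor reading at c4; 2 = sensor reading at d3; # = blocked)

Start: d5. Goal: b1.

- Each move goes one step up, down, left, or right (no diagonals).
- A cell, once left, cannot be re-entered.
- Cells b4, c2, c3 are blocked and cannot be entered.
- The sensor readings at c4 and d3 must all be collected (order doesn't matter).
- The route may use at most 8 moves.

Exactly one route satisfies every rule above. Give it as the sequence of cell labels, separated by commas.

d5, c5, c4, d4, d3, d2, d1, c1, b1

The 8-move cap with required stops at c4, d3 leaves no slack for detours.
Route from d5: left 1 to c5, up 1 to c4, right 1 to d4, up 3 to d1, left 2 to b1 — 8 moves in all.
Check: all required cells visited; 8 ≤ 8 moves.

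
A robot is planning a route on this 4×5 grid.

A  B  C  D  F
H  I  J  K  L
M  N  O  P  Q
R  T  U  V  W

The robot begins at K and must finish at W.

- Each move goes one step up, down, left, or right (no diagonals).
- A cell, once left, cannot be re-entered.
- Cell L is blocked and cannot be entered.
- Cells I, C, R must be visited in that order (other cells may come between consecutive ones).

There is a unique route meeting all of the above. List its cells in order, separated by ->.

The waypoints must appear in the order I, C, R, with no cell reused.
Route from K: down to P, 2× left (reaching N), up to I, right to J, up to C, 2× left (reaching A), 3× down (reaching R), 4× right (reaching W) — 15 moves in all.
Check: order respected (I at step 4, C at step 6, R at step 11).

K -> P -> O -> N -> I -> J -> C -> B -> A -> H -> M -> R -> T -> U -> V -> W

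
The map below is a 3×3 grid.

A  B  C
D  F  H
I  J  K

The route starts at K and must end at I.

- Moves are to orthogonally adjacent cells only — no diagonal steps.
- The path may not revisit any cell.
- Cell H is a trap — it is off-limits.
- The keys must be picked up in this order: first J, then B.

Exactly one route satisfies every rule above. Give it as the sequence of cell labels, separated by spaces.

The waypoints must appear in the order J, B, with no cell reused.
Route from K: left 1 to J, up 2 to B, left 1 to A, down 2 to I — 6 moves in all.
Check: order respected (J at step 1, B at step 3).

K J F B A D I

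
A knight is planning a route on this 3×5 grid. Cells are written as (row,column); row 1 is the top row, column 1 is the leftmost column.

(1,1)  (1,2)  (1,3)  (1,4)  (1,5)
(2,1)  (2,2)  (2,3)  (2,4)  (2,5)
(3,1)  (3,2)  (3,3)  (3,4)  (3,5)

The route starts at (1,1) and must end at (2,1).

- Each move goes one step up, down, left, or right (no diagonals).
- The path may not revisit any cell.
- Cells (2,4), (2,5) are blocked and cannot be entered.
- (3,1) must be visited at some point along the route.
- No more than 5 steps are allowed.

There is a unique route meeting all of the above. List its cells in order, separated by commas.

(1,1), (1,2), (2,2), (3,2), (3,1), (2,1)

The 5-move cap with required stops at (3,1) leaves no slack for detours.
Route from (1,1): right to (1,2), 2× down (reaching (3,2)), left to (3,1), up to (2,1) — 5 moves in all.
Check: all required cells visited; 5 ≤ 5 moves.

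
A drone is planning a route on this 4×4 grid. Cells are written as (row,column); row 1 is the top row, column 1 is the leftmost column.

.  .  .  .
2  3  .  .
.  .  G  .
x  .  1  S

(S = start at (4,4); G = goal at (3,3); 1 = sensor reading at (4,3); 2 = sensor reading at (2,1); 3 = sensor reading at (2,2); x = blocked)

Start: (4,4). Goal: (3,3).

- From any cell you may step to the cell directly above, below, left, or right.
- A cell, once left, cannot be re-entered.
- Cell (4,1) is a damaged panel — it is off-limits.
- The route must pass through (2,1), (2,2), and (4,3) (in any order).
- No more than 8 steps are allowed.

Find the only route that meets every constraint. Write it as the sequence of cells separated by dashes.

Any route must reach (2,1), (2,2), and (4,3) and still end at (3,3) within 8 moves, so the order of the required stops is forced.
Route from (4,4): 2× left (reaching (4,2)), up to (3,2), left to (3,1), up to (2,1), 2× right (reaching (2,3)), down to (3,3) — 8 moves in all.
Check: all required cells visited; 8 ≤ 8 moves.

(4,4) - (4,3) - (4,2) - (3,2) - (3,1) - (2,1) - (2,2) - (2,3) - (3,3)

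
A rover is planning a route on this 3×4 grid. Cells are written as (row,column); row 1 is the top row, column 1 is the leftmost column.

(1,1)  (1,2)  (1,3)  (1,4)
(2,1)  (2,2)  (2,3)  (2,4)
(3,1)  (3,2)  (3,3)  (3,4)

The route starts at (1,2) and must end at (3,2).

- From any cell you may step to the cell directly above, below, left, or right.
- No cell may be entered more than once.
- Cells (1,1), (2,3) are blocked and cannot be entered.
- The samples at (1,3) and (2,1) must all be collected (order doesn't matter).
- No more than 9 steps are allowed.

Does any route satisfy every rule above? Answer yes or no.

no

Exhausting the options from (1,2), every branch either dead-ends against blocked cells, would have to re-enter a cell already used, runs past the 9-move limit, or reaches the goal with a constraint still unmet.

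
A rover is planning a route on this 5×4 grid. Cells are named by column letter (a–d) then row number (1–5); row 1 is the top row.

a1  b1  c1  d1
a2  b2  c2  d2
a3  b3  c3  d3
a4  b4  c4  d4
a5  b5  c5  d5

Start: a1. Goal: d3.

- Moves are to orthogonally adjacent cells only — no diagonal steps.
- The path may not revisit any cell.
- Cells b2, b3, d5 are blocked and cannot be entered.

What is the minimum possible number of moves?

The Manhattan distance from a1 to d3 is |1−3| + |1−4| = 5, so at least 5 moves are needed.
A route of 5 moves achieves this: a1 → b1 → c1 → c2 → c3 → d3.
Since 5 matches the lower bound, it is optimal.

5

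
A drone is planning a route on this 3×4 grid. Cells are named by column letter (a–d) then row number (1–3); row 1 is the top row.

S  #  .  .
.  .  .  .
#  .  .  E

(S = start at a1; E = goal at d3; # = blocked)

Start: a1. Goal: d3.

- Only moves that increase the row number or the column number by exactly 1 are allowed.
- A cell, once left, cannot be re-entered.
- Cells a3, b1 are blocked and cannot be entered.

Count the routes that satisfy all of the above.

3

A right/down-only route from a1 to d3 makes exactly 2 down-moves and 3 right-moves in some order.
With no other constraints that would be C(5,2) = 10 routes.
Subtract routes through each blocked cell (inclusion–exclusion for overlaps): − through b1: 6 − through a3: 1 → 3.
That gives 3 routes.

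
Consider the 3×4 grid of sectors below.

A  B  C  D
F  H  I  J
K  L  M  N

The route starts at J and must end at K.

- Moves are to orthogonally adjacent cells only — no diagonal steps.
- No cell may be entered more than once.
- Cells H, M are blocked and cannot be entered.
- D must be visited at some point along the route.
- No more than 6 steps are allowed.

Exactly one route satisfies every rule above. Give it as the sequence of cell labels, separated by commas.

The budget equals the shortest possible length, so every move has to be on a shortest route through the required cells.
Route from J: up 1 to D, left 3 to A, down 2 to K — 6 moves in all.
Check: all required cells visited; 6 ≤ 6 moves.

J, D, C, B, A, F, K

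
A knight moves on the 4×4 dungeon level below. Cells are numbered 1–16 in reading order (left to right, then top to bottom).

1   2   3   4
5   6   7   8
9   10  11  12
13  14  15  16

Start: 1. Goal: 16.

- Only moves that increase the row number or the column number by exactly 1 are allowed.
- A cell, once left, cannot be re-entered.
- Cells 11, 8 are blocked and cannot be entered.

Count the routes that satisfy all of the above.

A right/down-only route from 1 to 16 makes exactly 3 down-moves and 3 right-moves in some order.
With no other constraints that would be C(6,3) = 20 routes.
Subtract routes through each blocked cell (inclusion–exclusion for overlaps): − through 8: 4 − through 11: 12 → 4.
That gives 4 routes.

4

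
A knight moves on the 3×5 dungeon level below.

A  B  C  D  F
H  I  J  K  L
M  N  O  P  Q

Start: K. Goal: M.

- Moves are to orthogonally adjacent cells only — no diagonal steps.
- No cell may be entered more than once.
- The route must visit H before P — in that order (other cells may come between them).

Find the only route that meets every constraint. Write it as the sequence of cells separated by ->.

K -> J -> I -> H -> A -> B -> C -> D -> F -> L -> Q -> P -> O -> N -> M

The waypoints must appear in the order H, P, with no cell reused.
Route from K: left 3 to H, up 1 to A, right 4 to F, down 2 to Q, left 4 to M — 14 moves in all.
Check: order respected (H at step 3, P at step 11).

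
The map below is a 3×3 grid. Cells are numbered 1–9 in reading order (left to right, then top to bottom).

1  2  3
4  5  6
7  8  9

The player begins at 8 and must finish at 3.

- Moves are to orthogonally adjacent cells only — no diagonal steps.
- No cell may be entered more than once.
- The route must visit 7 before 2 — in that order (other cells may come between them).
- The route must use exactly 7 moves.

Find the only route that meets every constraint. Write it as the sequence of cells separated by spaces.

8 7 4 1 2 5 6 3

The waypoints must appear in the order 7, 2, with no cell reused.
Route from 8: left 1 to 7, up 2 to 1, right 1 to 2, down 1 to 5, right 1 to 6, up 1 to 3 — 7 moves in all.
Check: order respected (7 at step 1, 2 at step 4); 7 moves as required.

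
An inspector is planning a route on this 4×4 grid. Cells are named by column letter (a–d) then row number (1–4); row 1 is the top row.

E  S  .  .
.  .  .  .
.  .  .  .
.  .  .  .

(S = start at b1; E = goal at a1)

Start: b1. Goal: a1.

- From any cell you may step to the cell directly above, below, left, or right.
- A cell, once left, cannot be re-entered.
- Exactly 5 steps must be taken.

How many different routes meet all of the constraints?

Need simple routes of exactly 5 moves from b1 to a1 (Manhattan distance 1, so 2 moves are spent on a detour and 2 undoing it).
Enumerating: b1 b2 b3 a3 a2 a1 | b1 c1 c2 b2 a2 a1.
That gives 2 routes.

2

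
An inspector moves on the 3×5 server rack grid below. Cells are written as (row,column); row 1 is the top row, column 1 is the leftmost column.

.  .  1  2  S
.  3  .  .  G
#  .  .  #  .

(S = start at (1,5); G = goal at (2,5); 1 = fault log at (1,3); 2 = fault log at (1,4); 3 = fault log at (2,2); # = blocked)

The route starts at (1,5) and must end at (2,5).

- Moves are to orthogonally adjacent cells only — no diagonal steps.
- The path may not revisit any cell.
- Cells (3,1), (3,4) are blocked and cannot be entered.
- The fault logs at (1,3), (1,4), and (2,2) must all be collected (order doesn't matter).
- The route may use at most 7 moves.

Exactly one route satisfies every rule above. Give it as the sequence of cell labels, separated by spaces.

(1,5) (1,4) (1,3) (1,2) (2,2) (2,3) (2,4) (2,5)

Any route must reach (1,3), (1,4), and (2,2) and still end at (2,5) within 7 moves, so the order of the required stops is forced.
Route from (1,5): 3× left (reaching (1,2)), down to (2,2), 3× right (reaching (2,5)) — 7 moves in all.
Check: all required cells visited; 7 ≤ 7 moves.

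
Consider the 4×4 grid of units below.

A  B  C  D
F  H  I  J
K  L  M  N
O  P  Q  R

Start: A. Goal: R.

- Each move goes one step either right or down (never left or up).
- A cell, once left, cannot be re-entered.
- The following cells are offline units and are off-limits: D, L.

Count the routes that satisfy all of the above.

10

A right/down-only route from A to R makes exactly 3 down-moves and 3 right-moves in some order.
With no other constraints that would be C(6,3) = 20 routes.
Subtract routes through each blocked cell (inclusion–exclusion for overlaps): − through D: 1 − through L: 9 → 10.
That gives 10 routes.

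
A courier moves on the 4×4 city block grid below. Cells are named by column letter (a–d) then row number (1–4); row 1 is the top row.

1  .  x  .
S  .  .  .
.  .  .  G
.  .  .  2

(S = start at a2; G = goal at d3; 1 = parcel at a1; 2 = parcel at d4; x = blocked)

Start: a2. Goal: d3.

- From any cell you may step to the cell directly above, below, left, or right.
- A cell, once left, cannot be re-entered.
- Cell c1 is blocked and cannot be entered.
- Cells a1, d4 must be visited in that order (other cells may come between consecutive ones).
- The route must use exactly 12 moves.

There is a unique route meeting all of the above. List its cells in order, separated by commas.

a2, a1, b1, b2, c2, c3, b3, a3, a4, b4, c4, d4, d3

The waypoints must appear in the order a1, d4, with no cell reused.
Route from a2: up to a1, right to b1, down to b2, right to c2, down to c3, 2× left (reaching a3), down to a4, 3× right (reaching d4), up to d3 — 12 moves in all.
Check: order respected (1 at step 1, 2 at step 11); 12 moves as required.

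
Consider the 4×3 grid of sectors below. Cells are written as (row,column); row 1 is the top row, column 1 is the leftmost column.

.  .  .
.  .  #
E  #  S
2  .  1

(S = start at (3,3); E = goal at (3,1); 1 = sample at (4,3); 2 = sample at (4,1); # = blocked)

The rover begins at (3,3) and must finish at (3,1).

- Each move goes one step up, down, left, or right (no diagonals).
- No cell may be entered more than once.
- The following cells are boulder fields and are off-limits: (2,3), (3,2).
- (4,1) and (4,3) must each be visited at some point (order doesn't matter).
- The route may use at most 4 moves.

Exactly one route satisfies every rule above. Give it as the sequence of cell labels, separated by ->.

The budget equals the shortest possible length, so every move has to be on a shortest route through the required cells.
Route from (3,3): down 1 to (4,3), left 2 to (4,1), up 1 to (3,1) — 4 moves in all.
Check: all required cells visited; 4 ≤ 4 moves.

(3,3) -> (4,3) -> (4,2) -> (4,1) -> (3,1)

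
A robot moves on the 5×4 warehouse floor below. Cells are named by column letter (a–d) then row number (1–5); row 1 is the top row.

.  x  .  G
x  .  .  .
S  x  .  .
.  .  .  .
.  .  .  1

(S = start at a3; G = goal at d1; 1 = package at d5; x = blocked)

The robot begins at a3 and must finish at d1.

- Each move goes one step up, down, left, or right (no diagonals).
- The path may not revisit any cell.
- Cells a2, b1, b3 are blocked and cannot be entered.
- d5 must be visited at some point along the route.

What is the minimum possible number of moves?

Any route passes through d5 somewhere between a3 and d1. Summing Manhattan distances along the two legs (a3 → d5 → d1) gives a lower bound of 5 + 4 = 9 moves.
A route of 9 moves achieves this: a3 → a4 → a5 → b5 → c5 → d5 → d4 → d3 → d2 → d1.
Since 9 matches the lower bound, it is optimal.

9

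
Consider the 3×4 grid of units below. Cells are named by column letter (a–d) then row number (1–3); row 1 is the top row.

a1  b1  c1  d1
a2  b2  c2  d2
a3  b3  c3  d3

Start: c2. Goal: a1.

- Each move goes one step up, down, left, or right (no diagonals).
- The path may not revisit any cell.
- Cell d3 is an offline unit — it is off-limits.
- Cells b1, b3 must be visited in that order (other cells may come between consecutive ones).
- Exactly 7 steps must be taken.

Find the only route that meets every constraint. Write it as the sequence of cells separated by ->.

The waypoints must appear in the order b1, b3, with no cell reused.
Route from c2: up 1 to c1, left 1 to b1, down 2 to b3, left 1 to a3, up 2 to a1 — 7 moves in all.
Check: order respected (b1 at step 2, b3 at step 4); 7 moves as required.

c2 -> c1 -> b1 -> b2 -> b3 -> a3 -> a2 -> a1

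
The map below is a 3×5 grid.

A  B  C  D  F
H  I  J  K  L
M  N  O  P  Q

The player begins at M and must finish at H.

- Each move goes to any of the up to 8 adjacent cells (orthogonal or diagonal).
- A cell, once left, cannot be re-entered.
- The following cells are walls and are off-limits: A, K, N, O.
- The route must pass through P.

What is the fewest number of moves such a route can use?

Any route passes through P somewhere between M and H. Summing Chebyshev distances along the two legs (M → P → H) gives a lower bound of 3 + 3 = 6 moves.
The shortest route satisfying every rule uses 8 moves: M → I → C → D → L → P → J → B → H.
The bound of 6 isn't tight here; checking systematically, no route of length 6 through 7 satisfies every constraint, so 8 is the minimum.

8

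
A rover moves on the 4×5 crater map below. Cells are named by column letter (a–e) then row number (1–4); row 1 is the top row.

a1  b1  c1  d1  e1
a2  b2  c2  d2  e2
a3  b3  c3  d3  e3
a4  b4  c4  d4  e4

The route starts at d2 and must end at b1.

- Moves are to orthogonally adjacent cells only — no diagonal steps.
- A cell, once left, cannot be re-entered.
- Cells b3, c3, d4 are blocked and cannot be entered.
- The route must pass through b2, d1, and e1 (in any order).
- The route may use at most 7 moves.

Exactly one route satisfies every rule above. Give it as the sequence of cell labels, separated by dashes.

d2 - e2 - e1 - d1 - c1 - c2 - b2 - b1

The budget equals the shortest possible length, so every move has to be on a shortest route through the required cells.
Route from d2: right to e2, up to e1, 2× left (reaching c1), down to c2, left to b2, up to b1 — 7 moves in all.
Check: all required cells visited; 7 ≤ 7 moves.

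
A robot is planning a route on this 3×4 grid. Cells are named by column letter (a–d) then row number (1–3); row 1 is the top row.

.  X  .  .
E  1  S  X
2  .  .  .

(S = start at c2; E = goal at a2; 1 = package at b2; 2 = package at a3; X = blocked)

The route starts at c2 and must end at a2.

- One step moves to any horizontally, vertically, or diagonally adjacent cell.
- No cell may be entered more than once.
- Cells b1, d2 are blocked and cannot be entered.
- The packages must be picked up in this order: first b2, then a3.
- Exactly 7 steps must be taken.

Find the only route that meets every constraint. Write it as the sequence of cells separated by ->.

c2 -> d1 -> c1 -> b2 -> c3 -> b3 -> a3 -> a2

The waypoints must appear in the order b2, a3, with no cell reused.
Route from c2: up-right to d1, left to c1, down-left to b2, down-right to c3, 2× left (reaching a3), up to a2 — 7 moves in all.
Check: order respected (1 at step 3, 2 at step 6); 7 moves as required.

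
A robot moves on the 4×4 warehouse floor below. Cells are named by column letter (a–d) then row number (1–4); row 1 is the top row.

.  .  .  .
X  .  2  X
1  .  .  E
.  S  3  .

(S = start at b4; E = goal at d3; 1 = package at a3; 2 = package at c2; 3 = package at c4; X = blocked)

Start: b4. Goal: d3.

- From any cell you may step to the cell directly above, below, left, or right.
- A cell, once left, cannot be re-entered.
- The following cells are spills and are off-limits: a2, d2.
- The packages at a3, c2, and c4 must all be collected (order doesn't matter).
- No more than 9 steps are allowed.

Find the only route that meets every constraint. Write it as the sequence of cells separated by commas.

b4, a4, a3, b3, b2, c2, c3, c4, d4, d3

Any route must reach a3, c2, and c4 and still end at d3 within 9 moves, so the order of the required stops is forced.
Route from b4: left to a4, up to a3, right to b3, up to b2, right to c2, 2× down (reaching c4), right to d4, up to d3 — 9 moves in all.
Check: all required cells visited; 9 ≤ 9 moves.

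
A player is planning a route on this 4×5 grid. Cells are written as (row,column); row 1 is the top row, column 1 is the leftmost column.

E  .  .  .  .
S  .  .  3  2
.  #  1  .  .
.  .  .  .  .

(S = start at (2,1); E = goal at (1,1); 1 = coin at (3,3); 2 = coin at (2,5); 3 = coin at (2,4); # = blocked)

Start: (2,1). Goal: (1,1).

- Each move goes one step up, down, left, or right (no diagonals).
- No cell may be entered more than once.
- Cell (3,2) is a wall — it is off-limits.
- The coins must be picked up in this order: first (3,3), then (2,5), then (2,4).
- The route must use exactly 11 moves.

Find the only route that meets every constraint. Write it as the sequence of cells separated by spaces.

(2,1) (2,2) (2,3) (3,3) (3,4) (3,5) (2,5) (2,4) (1,4) (1,3) (1,2) (1,1)

The waypoints must appear in the order (3,3), (2,5), (2,4), with no cell reused.
Route from (2,1): right 2 to (2,3), down 1 to (3,3), right 2 to (3,5), up 1 to (2,5), left 1 to (2,4), up 1 to (1,4), left 3 to (1,1) — 11 moves in all.
Check: order respected (1 at step 3, 2 at step 6, 3 at step 7); 11 moves as required.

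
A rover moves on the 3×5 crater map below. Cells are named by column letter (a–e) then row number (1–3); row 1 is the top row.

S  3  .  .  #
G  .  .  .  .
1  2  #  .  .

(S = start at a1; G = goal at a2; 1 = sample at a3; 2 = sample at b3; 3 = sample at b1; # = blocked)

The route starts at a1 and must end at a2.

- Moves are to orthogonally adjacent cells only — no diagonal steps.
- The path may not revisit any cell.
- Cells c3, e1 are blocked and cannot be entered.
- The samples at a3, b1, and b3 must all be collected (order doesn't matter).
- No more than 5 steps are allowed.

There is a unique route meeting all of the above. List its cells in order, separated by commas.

The budget equals the shortest possible length, so every move has to be on a shortest route through the required cells.
Route from a1: right to b1, 2× down (reaching b3), left to a3, up to a2 — 5 moves in all.
Check: all required cells visited; 5 ≤ 5 moves.

a1, b1, b2, b3, a3, a2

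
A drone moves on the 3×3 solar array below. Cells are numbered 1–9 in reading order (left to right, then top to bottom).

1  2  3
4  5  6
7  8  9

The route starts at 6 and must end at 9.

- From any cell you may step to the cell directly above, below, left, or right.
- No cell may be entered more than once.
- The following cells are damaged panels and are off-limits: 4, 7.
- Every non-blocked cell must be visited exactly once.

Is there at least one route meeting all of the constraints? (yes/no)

no

Cell 1 has only one open neighbour but is neither the start nor the goal, so a Hamiltonian route would have to both enter and leave it through the same neighbour — impossible without revisiting.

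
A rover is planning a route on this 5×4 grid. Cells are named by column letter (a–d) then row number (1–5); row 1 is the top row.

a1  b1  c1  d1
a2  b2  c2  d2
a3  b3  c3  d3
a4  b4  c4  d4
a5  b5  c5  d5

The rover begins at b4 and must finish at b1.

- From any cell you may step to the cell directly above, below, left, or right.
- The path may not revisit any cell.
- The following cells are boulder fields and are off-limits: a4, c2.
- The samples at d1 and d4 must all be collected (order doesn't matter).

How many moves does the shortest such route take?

7

Any route passes through d1 and d4 in some order between b4 and b1. Summing Manhattan distances along each leg and taking the cheapest ordering (b4 → d4 → d1 → b1) gives a lower bound of 2 + 3 + 2 = 7 moves.
A route of 7 moves achieves this: b4 → c4 → d4 → d3 → d2 → d1 → c1 → b1.
Since 7 matches the lower bound, it is optimal.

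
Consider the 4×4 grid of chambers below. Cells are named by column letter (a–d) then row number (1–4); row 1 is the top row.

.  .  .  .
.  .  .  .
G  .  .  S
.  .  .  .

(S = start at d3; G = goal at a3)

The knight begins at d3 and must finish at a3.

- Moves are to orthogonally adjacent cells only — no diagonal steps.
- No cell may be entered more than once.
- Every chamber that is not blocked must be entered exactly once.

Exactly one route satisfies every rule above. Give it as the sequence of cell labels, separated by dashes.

Need to visit all 16 open cells exactly once, starting at d3 and ending at a3.
Cell a1 has only two open neighbours (a2 and b1), so the path must pass straight through it: one of those is the cell it's entered from and the other is where it exits.
Route from d3: down 1 to d4, left 1 to c4, up 2 to c2, right 1 to d2, up 1 to d1, left 3 to a1, down 1 to a2, right 1 to b2, down 2 to b4, left 1 to a4, up 1 to a3 — 15 moves in all.
Check: all 16 open cells covered.

d3 - d4 - c4 - c3 - c2 - d2 - d1 - c1 - b1 - a1 - a2 - b2 - b3 - b4 - a4 - a3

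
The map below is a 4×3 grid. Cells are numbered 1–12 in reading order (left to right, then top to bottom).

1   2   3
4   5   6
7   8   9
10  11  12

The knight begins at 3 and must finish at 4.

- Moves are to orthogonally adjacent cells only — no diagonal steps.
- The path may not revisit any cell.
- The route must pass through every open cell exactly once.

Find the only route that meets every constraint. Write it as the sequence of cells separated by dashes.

Need to visit all 12 open cells exactly once, starting at 3 and ending at 4.
Cell 12 has only two open neighbours (9 and 11), so the path must pass straight through it: one of those is the cell it's entered from and the other is where it exits.
Route from 3: down 3 to 12, left 2 to 10, up 1 to 7, right 1 to 8, up 2 to 2, left 1 to 1, down 1 to 4 — 11 moves in all.
Check: all 12 open cells covered.

3 - 6 - 9 - 12 - 11 - 10 - 7 - 8 - 5 - 2 - 1 - 4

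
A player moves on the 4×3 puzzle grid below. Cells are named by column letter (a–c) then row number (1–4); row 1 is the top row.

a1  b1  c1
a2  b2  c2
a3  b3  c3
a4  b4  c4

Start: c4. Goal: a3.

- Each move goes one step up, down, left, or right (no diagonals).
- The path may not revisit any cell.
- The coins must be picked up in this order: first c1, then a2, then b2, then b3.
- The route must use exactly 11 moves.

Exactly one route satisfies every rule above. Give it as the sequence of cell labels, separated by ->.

The waypoints must appear in the order c1, a2, b2, b3, with no cell reused.
Route from c4: up 3 to c1, left 2 to a1, down 1 to a2, right 1 to b2, down 2 to b4, left 1 to a4, up 1 to a3 — 11 moves in all.
Check: order respected (c1 at step 3, a2 at step 6, b2 at step 7, b3 at step 8); 11 moves as required.

c4 -> c3 -> c2 -> c1 -> b1 -> a1 -> a2 -> b2 -> b3 -> b4 -> a4 -> a3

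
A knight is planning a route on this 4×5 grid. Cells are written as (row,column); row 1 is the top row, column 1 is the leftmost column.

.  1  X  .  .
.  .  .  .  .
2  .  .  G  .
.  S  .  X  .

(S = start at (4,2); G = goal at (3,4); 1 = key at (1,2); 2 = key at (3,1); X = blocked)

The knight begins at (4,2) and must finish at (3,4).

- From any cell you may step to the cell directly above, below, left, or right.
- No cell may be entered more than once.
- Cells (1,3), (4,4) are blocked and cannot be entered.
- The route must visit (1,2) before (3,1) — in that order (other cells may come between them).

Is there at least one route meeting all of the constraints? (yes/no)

Ignoring the required order, 15 revisit-free routes from (4,2) to (3,4) pass through all of (1,2) and (3,1); the waypoint orders that occur are (3,1) → (1,2) (15) — never (1,2) → (3,1).

no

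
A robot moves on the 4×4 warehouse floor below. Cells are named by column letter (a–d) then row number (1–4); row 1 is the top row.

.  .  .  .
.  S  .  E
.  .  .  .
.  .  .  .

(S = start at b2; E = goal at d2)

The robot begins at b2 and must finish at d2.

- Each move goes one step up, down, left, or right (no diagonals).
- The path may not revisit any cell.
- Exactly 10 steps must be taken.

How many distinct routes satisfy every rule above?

Need simple routes of exactly 10 moves from b2 to d2 (Manhattan distance 2, so 4 moves are spent on a detour and 4 undoing it).
Branch systematically from the start, pruning whenever the remaining move budget drops below the Manhattan distance to d2 or differs from it in parity. Grouping the completions by first move — via b1: 11; via b3: 6; via a2: 7; via c2: 3 — and summing: 11 + 6 + 7 + 3 = 27.
That gives 27 routes.

27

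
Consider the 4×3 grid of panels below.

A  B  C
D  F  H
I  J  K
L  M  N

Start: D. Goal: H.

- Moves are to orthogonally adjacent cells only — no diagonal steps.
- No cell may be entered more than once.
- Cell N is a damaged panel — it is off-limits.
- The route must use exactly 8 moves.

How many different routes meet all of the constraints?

Need simple routes of exactly 8 moves from D to H (Manhattan distance 2, so 3 moves are spent on a detour and 3 undoing it).
Enumerating: D I L M J F B C H.
That gives 1 route.

1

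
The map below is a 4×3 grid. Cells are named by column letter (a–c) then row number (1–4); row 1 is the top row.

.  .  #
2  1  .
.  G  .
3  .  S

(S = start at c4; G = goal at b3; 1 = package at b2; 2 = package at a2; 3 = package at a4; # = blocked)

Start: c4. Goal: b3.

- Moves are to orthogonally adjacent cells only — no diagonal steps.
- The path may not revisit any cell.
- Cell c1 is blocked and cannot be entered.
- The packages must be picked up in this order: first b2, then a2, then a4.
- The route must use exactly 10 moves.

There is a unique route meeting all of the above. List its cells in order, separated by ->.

The waypoints must appear in the order b2, a2, a4, with no cell reused.
Route from c4: 2× up (reaching c2), left to b2, up to b1, left to a1, 3× down (reaching a4), right to b4, up to b3 — 10 moves in all.
Check: order respected (1 at step 3, 2 at step 6, 3 at step 8); 10 moves as required.

c4 -> c3 -> c2 -> b2 -> b1 -> a1 -> a2 -> a3 -> a4 -> b4 -> b3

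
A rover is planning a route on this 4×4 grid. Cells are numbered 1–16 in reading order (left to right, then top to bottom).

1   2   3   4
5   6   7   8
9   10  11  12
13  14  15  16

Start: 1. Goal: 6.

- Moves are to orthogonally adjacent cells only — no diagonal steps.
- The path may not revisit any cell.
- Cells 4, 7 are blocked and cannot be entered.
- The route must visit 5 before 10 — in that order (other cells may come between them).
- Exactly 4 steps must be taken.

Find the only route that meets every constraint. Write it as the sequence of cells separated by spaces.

1 5 9 10 6

The waypoints must appear in the order 5, 10, with no cell reused.
Route from 1: down 2 to 9, right 1 to 10, up 1 to 6 — 4 moves in all.
Check: order respected (5 at step 1, 10 at step 3); 4 moves as required.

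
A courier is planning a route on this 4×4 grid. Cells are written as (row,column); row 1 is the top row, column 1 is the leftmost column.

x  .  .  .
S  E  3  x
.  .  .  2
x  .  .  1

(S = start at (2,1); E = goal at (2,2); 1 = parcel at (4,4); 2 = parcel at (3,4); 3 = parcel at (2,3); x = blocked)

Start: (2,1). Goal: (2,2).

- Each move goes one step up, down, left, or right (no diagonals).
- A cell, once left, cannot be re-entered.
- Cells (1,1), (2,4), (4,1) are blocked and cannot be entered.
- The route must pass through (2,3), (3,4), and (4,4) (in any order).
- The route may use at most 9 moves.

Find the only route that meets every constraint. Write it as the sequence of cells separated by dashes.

Any route must reach (2,3), (3,4), and (4,4) and still end at (2,2) within 9 moves, so the order of the required stops is forced.
Route from (2,1): down to (3,1), right to (3,2), down to (4,2), 2× right (reaching (4,4)), up to (3,4), left to (3,3), up to (2,3), left to (2,2) — 9 moves in all.
Check: all required cells visited; 9 ≤ 9 moves.

(2,1) - (3,1) - (3,2) - (4,2) - (4,3) - (4,4) - (3,4) - (3,3) - (2,3) - (2,2)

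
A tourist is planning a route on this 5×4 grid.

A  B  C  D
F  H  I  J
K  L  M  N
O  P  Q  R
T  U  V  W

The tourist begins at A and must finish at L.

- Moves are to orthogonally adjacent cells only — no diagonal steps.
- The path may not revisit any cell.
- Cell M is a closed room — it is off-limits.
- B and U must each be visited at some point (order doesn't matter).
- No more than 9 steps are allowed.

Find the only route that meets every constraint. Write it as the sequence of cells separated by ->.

A -> B -> H -> F -> K -> O -> T -> U -> P -> L

The 9-move cap with required stops at B, U leaves no slack for detours.
Route from A: right 1 to B, down 1 to H, left 1 to F, down 3 to T, right 1 to U, up 2 to L — 9 moves in all.
Check: all required cells visited; 9 ≤ 9 moves.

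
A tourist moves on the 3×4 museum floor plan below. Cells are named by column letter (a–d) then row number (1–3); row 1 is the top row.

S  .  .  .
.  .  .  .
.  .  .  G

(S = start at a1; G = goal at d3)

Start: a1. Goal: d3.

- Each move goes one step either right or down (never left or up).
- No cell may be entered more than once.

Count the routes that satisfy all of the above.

A right/down-only route from a1 to d3 makes exactly 2 down-moves and 3 right-moves in some order.
With no other constraints that would be C(5,2) = 10 routes.
That gives 10 routes.

10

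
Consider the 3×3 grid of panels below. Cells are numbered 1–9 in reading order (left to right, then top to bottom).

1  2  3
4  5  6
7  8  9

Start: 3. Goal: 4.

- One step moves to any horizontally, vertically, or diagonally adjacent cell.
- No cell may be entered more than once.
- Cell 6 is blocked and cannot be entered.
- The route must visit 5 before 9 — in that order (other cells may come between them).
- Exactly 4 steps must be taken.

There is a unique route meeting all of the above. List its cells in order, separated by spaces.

The waypoints must appear in the order 5, 9, with no cell reused.
Route from 3: down-left to 5, down-right to 9, left to 8, up-left to 4 — 4 moves in all.
Check: order respected (5 at step 1, 9 at step 2); 4 moves as required.

3 5 9 8 4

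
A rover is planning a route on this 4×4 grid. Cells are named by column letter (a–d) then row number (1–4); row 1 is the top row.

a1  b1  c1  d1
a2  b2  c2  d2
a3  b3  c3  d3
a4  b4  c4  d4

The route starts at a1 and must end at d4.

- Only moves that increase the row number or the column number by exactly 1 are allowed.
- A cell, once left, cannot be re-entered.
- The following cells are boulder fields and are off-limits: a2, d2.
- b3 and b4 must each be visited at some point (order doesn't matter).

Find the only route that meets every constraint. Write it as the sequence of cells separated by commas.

a1, b1, b2, b3, b4, c4, d4

Moves only go right or down, so the column and row indices never decrease.
Route from a1: right 1 to b1, down 3 to b4, right 2 to d4 — 6 moves in all.
Check: all required cells visited.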